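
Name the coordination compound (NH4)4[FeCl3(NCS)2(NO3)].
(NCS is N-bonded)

The 4 ammonium counter-ions carry a total charge of +4, so each complex ion is 4−.
Ligand charges: 1×nitrato (-1 each), 2×isothiocyanato (-1 each), 3×chloro (-1 each); total -6. So Fe + (-6) = 4−, giving Fe = +2.
Ligands are named alphabetically: chloro before isothiocyanato before nitrato.
The complex ion is anionic, so iron takes the -ate form ferrate(II).

ammonium trichlorodiisothiocyanatonitratoferrate(II)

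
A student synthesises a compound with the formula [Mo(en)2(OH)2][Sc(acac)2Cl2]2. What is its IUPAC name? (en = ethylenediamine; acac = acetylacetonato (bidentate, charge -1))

bis(ethylenediamine)dihydroxomolybdenum(IV) bis(acetylacetonato)dichloroscandate(III)

Both ions are complex: the cation is named first with the plain metal name, the anion second with the -ate form; each ion's ligands are alphabetised independently.
Scandium is always +3 in its complexes; the anion's ligand charges sum to -4, so the complex anion is 1−.
With 2 anions per cation, the cation must be 2×1 = 2+.
Cation: ligand charges sum to -2; for the ion to be 2+, Mo = +4.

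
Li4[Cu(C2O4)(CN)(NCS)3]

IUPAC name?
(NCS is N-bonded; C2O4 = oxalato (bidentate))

lithium cyanotriisothiocyanatooxalatocuprate(II)

The 4 lithium counter-ions carry a total charge of +4, so each complex ion is 4−.
Ligand charges: 1×cyano (-1 each), 3×isothiocyanato (-1 each), 1×oxalato (-2 each); total -6. So Cu + (-6) = 4−, giving Cu = +2.
The complex ion is anionic, so copper takes the -ate form cuprate(II).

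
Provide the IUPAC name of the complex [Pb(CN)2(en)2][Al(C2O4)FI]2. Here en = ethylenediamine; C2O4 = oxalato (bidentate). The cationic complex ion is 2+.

dicyanobis(ethylenediamine)lead(IV) fluoroiodooxalatoaluminate(III)

Both ions are complex: the cation is named first with the plain metal name, the anion second with the -ate form; each ion's ligands are alphabetised independently.
The complex cation is given as 2+; its ligand charges sum to -2, so Pb = +4.
With 2 anions per cation, each anion must be 2/2 = 1−.
Anion: ligand charges sum to -4; for the ion to be 1−, Al = +3.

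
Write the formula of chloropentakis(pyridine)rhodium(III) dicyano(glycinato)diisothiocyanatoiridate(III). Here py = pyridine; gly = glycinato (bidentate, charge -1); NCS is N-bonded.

[RhCl(py)5][Ir(CN)2(gly)(NCS)2]

Cation [Rh…]: ligand charges -1, Rh(III) ⇒ ion charge 2+.
Anion [Ir…]: ligand charges -5, Ir(III) ⇒ ion charge 2−.
One 2+ cation balances one 2− anion.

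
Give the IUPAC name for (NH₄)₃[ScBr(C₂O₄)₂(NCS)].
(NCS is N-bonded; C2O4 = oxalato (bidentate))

The 3 ammonium counter-ions carry a total charge of +3, so each complex ion is 3−.
Ligand charges: 1×isothiocyanato (-1 each), 2×oxalato (-2 each), 1×bromo (-1 each); total -6. So Sc + (-6) = 3−, giving Sc = +3.
The complex ion is anionic, so scandium takes the -ate form scandate(III).

ammonium bromoisothiocyanatodioxalatoscandate(III)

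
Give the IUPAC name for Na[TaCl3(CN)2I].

The 1 sodium counter-ion carries a total charge of +1, so each complex ion is 1−.
Ligand charges: 1×iodo (-1 each), 3×chloro (-1 each), 2×cyano (-1 each); total -6. So Ta + (-6) = 1−, giving Ta = +5.
The complex ion is anionic, so tantalum takes the -ate form tantalate(V).

sodium trichlorodicyanoiodotantalate(V)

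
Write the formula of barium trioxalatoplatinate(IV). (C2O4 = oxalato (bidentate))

Ba[Pt(C2O4)3]

Ligands: 3 oxalato (C2O4, -2). Ligand charge sum = -6.
Charge balance with barium (+2) requires 1 complex ion per 1 barium.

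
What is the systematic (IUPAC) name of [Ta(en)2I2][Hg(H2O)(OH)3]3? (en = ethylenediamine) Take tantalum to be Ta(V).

Both ions are complex: the cation is named first with the plain metal name, the anion second with the -ate form; each ion's ligands are alphabetised independently.
Ta is given as +5; the cation's ligand charges sum to -2, so the complex cation is 3+.
With 3 anions per cation, each anion must be 3/3 = 1−.
Anion: ligand charges sum to -3; for the ion to be 1−, Hg = +2.

bis(ethylenediamine)diiodotantalum(V) aquatrihydroxomercurate(II)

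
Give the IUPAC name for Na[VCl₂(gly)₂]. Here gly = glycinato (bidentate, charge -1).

The 1 sodium counter-ion carries a total charge of +1, so each complex ion is 1−.
Ligand charges: 2×chloro (-1 each), 2×glycinato (-1 each); total -4. So V + (-4) = 1−, giving V = +3.
Ligands are named alphabetically: chloro before glycinato.
The complex ion is anionic, so vanadium takes the -ate form vanadate(III).

sodium dichlorobis(glycinato)vanadate(III)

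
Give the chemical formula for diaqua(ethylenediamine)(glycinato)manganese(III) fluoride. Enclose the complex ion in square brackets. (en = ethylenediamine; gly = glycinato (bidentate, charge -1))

[Mn(en)(gly)(H2O)2]F2

Ligands: 1 ethylenediamine (en, neutral), 1 glycinato (gly, -1), 2 aqua (H2O, neutral). Ligand charge sum = -1.
Charge balance with fluoride (-1) requires 1 complex ion per 2 fluoride.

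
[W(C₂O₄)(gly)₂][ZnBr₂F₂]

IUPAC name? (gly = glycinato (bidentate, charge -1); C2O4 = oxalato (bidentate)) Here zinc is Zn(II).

bis(glycinato)oxalatotungsten(VI) dibromodifluorozincate(II)

Zn is given as +2; the anion's ligand charges sum to -4, so the complex anion is 2−.
A 1:1 salt means the cation carries the equal and opposite charge, 2+.
Cation: ligand charges sum to -4; for the ion to be 2+, W = +6.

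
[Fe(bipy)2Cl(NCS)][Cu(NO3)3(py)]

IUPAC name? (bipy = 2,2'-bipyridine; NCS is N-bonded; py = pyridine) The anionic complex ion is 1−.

Both ions are complex: the cation is named first with the plain metal name, the anion second with the -ate form; each ion's ligands are alphabetised independently.
The complex anion is given as 1−; its ligand charges sum to -3, so Cu = +2.
A 1:1 salt means the cation carries the equal and opposite charge, 1+.
Cation: ligand charges sum to -2; for the ion to be 1+, Fe = +3.

bis(2,2'-bipyridine)chloroisothiocyanatoiron(III) trinitrato(pyridine)cuprate(II)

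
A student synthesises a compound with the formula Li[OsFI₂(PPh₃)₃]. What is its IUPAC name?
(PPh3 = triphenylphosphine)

The 1 lithium counter-ion carries a total charge of +1, so each complex ion is 1−.
Ligand charges: 2×iodo (-1 each), 1×fluoro (-1 each), 3×triphenylphosphine (neutral); total -3. So Os + (-3) = 1−, giving Os = +2.
Ligands are named alphabetically: fluoro before iodo before triphenylphosphine.
The complex ion is anionic, so osmium takes the -ate form osmate(II).

lithium fluorodiiodotris(triphenylphosphine)osmate(II)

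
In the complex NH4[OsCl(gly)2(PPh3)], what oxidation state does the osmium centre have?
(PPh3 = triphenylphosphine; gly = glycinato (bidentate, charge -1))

+2

1 ammonium outside the brackets (+1 each) → the complex ion is 1−.
Ligand charges: 1×Cl = -1; 1×PPh3 neutral; 2×gly = -2; sum -3.
Os + (-3) = 1− ⇒ Os is +2.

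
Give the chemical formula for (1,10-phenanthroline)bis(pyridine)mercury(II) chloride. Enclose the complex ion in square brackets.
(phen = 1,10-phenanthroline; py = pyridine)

Ligands: 1 1,10-phenanthroline (phen, neutral), 2 pyridine (py, neutral). Ligand charge sum = 0.
With Hg in oxidation state +2, the complex ion is [Hg...]^2+.
Charge balance with chloride (-1) requires 1 complex ion per 2 chloride.

[Hg(phen)(py)2]Cl2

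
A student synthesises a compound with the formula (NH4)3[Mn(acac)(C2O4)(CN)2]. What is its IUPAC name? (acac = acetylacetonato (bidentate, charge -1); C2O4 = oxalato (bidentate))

ammonium (acetylacetonato)dicyanooxalatomanganate(II)

The 3 ammonium counter-ions carry a total charge of +3, so each complex ion is 3−.
Ligand charges: 1×acetylacetonato (-1 each), 1×oxalato (-2 each), 2×cyano (-1 each); total -5. So Mn + (-5) = 3−, giving Mn = +2.
The complex ion is anionic, so manganese takes the -ate form manganate(II).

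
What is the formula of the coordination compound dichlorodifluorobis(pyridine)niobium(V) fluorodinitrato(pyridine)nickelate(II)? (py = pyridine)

[NbCl2F2(py)2][NiF(NO3)2(py)]

Cation [Nb…]: ligand charges -4, Nb(V) ⇒ ion charge 1+.
Anion [Ni…]: ligand charges -3, Ni(II) ⇒ ion charge 1−.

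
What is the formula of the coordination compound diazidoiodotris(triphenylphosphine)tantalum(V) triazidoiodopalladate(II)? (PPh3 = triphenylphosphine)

[TaI(N3)2(PPh3)3][PdI(N3)3]

Cation [Ta…]: ligand charges -3, Ta(V) ⇒ ion charge 2+.
Anion [Pd…]: ligand charges -4, Pd(II) ⇒ ion charge 2−.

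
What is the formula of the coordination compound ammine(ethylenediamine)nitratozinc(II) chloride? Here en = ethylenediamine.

Ligands: 1 ethylenediamine (en, neutral), 1 nitrato (NO3, -1), 1 ammine (NH3, neutral). Ligand charge sum = -1.
Charge balance with chloride (-1) requires 1 complex ion per 1 chloride.

[Zn(en)(NH3)(NO3)]Cl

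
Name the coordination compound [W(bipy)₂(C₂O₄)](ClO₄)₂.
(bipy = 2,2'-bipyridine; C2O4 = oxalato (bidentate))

The 2 perchlorate counter-ions carry a total charge of -2, so each complex ion is 2+.
Ligand charges: 2×2,2'-bipyridine (neutral), 1×oxalato (-2 each); total -2. So W + (-2) = 2+, giving W = +4.
Ligands are named alphabetically: bipyridine before oxalato.

bis(2,2'-bipyridine)oxalatotungsten(IV) perchlorate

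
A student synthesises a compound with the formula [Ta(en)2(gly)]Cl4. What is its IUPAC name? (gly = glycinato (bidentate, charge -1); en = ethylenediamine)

bis(ethylenediamine)(glycinato)tantalum(V) chloride

The 4 chloride counter-ions carry a total charge of -4, so each complex ion is 4+.
Ligand charges: 1×glycinato (-1 each), 2×ethylenediamine (neutral); total -1. So Ta + (-1) = 4+, giving Ta = +5.
Ligands are named alphabetically: ethylenediamine before glycinato.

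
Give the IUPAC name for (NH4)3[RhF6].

ammonium hexafluororhodate(III)

The 3 ammonium counter-ions carry a total charge of +3, so each complex ion is 3−.
Ligand charges: 6×fluoro (-1 each); total -6. So Rh + (-6) = 3−, giving Rh = +3.
The complex ion is anionic, so rhodium takes the -ate form rhodate(III).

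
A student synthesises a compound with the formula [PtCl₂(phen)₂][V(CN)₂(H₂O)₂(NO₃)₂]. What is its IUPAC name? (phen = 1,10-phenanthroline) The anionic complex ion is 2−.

dichlorobis(1,10-phenanthroline)platinum(IV) diaquadicyanodinitratovanadate(II)

Both ions are complex: the cation is named first with the plain metal name, the anion second with the -ate form; each ion's ligands are alphabetised independently.
The complex anion is given as 2−; its ligand charges sum to -4, so V = +2.
A 1:1 salt means the cation carries the equal and opposite charge, 2+.
Cation: ligand charges sum to -2; for the ion to be 2+, Pt = +4.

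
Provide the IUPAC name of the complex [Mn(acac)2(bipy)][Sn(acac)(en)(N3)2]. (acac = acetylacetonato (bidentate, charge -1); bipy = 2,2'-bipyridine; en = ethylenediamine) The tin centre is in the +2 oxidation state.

bis(acetylacetonato)(2,2'-bipyridine)manganese(III) (acetylacetonato)diazido(ethylenediamine)stannate(II)

Sn is given as +2; the anion's ligand charges sum to -3, so the complex anion is 1−.
A 1:1 salt means the cation carries the equal and opposite charge, 1+.
Cation: ligand charges sum to -2; for the ion to be 1+, Mn = +3.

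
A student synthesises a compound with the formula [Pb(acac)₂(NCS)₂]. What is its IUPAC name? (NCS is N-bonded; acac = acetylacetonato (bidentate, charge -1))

There is no counter-ion, so the complex is neutral overall.
Ligand charges: 2×isothiocyanato (-1 each), 2×acetylacetonato (-1 each); total -4. So Pb + (-4) = 0, giving Pb = +4.
Ligands are named alphabetically: acetylacetonato before isothiocyanato.

bis(acetylacetonato)diisothiocyanatolead(IV)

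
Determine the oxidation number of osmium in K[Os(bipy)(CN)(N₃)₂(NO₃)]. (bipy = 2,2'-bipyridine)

1 potassium outside the brackets (+1 each) → the complex ion is 1−.
Ligand charges: 2×N3 = -2; 1×CN = -1; 1×bipy neutral; 1×NO3 = -1; sum -4.
Os + (-4) = 1− ⇒ Os is +3.

+3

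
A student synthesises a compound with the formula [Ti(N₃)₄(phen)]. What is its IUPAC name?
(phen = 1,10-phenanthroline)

There is no counter-ion, so the complex is neutral overall.
Ligand charges: 4×azido (-1 each), 1×1,10-phenanthroline (neutral); total -4. So Ti + (-4) = 0, giving Ti = +4.
Ligands are named alphabetically: azido before phenanthroline.

tetraazido(1,10-phenanthroline)titanium(IV)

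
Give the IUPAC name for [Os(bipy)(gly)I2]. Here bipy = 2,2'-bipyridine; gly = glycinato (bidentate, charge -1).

There is no counter-ion, so the complex is neutral overall.
Ligand charges: 1×2,2'-bipyridine (neutral), 2×iodo (-1 each), 1×glycinato (-1 each); total -3. So Os + (-3) = 0, giving Os = +3.
Ligands are named alphabetically: bipyridine before glycinato before iodo.

(2,2'-bipyridine)(glycinato)diiodoosmium(III)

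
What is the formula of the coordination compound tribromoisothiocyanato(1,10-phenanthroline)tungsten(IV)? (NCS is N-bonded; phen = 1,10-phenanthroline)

[WBr3(NCS)(phen)]

Ligands: 3 bromo (Br, -1), 1 isothiocyanato (NCS, -1), 1 1,10-phenanthroline (phen, neutral). Ligand charge sum = -4.
With W in oxidation state +4, the complex ion is [W...].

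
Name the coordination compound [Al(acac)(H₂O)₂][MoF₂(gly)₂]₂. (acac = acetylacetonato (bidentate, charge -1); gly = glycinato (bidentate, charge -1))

(acetylacetonato)diaquaaluminium(III) difluorobis(glycinato)molybdate(III)

Both ions are complex: the cation is named first with the plain metal name, the anion second with the -ate form; each ion's ligands are alphabetised independently.
Aluminium is always +3 in its complexes; the cation's ligand charges sum to -1, so the complex cation is 2+.
With 2 anions per cation, each anion must be 2/2 = 1−.
Anion: ligand charges sum to -4; for the ion to be 1−, Mo = +3.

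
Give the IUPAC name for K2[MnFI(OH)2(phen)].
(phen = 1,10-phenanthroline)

The 2 potassium counter-ions carry a total charge of +2, so each complex ion is 2−.
Ligand charges: 1×1,10-phenanthroline (neutral), 1×fluoro (-1 each), 1×iodo (-1 each), 2×hydroxo (-1 each); total -4. So Mn + (-4) = 2−, giving Mn = +2.
Ligands are named alphabetically: fluoro before hydroxo before iodo before phenanthroline.
The complex ion is anionic, so manganese takes the -ate form manganate(II).

potassium fluorodihydroxoiodo(1,10-phenanthroline)manganate(II)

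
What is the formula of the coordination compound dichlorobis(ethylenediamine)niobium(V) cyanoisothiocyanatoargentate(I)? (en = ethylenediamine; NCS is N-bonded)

[NbCl2(en)2][Ag(CN)(NCS)]3

Cation [Nb…]: ligand charges -2, Nb(V) ⇒ ion charge 3+.
Anion [Ag…]: ligand charges -2, Ag(I) ⇒ ion charge 1−.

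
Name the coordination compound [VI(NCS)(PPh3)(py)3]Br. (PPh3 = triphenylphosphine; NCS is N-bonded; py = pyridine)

The 1 bromide counter-ion carries a total charge of -1, so each complex ion is 1+.
Ligand charges: 1×triphenylphosphine (neutral), 1×isothiocyanato (-1 each), 1×iodo (-1 each), 3×pyridine (neutral); total -2. So V + (-2) = 1+, giving V = +3.
Ligands are named alphabetically: iodo before isothiocyanato before pyridine before triphenylphosphine.

iodoisothiocyanatotris(pyridine)(triphenylphosphine)vanadium(III) bromide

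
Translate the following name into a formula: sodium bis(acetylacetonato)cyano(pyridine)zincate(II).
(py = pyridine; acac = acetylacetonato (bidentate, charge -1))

Ligands: 1 cyano (CN, -1), 1 pyridine (py, neutral), 2 acetylacetonato (acac, -1). Ligand charge sum = -3.
With Zn in oxidation state +2, the complex ion is [Zn...]^1−.
Charge balance with sodium (+1) requires 1 complex ion per 1 sodium.

Na[Zn(acac)2(CN)(py)]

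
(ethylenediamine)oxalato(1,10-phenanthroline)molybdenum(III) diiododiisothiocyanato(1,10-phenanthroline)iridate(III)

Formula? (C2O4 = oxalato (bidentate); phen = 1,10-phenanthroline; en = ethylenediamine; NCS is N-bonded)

Cation [Mo…]: ligand charges -2, Mo(III) ⇒ ion charge 1+.
Anion [Ir…]: ligand charges -4, Ir(III) ⇒ ion charge 1−.
One 1+ cation balances one 1− anion.

[Mo(C2O4)(en)(phen)][IrI2(NCS)2(phen)]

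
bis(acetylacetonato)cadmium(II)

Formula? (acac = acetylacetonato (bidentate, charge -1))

[Cd(acac)2]

Ligands: 2 acetylacetonato (acac, -1). Ligand charge sum = -2.
With Cd in oxidation state +2, the complex ion is [Cd...].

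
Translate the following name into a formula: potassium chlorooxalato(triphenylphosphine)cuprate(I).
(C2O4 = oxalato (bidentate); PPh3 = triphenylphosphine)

Ligands: 1 oxalato (C2O4, -2), 1 chloro (Cl, -1), 1 triphenylphosphine (PPh3, neutral). Ligand charge sum = -3.
Charge balance with potassium (+1) requires 1 complex ion per 2 potassium.

K2[Cu(C2O4)Cl(PPh3)]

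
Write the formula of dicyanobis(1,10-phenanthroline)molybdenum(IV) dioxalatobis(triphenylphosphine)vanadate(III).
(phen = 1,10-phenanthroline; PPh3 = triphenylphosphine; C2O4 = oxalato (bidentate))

[Mo(CN)2(phen)2][V(C2O4)2(PPh3)2]2

Cation [Mo…]: ligand charges -2, Mo(IV) ⇒ ion charge 2+.
Anion [V…]: ligand charges -4, V(III) ⇒ ion charge 1−.
One 2+ cation requires 2 of the 1− anion.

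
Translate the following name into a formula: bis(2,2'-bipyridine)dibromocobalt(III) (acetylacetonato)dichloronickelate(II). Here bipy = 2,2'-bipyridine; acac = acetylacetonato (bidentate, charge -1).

[Co(bipy)2Br2][Ni(acac)Cl2]

Cation [Co…]: ligand charges -2, Co(III) ⇒ ion charge 1+.
Anion [Ni…]: ligand charges -3, Ni(II) ⇒ ion charge 1−.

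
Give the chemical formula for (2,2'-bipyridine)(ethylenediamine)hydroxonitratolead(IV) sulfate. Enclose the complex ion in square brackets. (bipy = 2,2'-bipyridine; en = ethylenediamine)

Ligands: 1 hydroxo (OH, -1), 1 nitrato (NO3, -1), 1 2,2'-bipyridine (bipy, neutral), 1 ethylenediamine (en, neutral). Ligand charge sum = -2.
Charge balance with sulfate (-2) requires 1 complex ion per 1 sulfate.

[Pb(bipy)(en)(NO3)(OH)]SO4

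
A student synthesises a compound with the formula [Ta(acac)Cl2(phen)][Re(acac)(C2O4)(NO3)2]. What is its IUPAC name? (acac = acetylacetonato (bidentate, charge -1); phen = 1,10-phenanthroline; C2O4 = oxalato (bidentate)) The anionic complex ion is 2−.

Both ions are complex: the cation is named first with the plain metal name, the anion second with the -ate form; each ion's ligands are alphabetised independently.
The complex anion is given as 2−; its ligand charges sum to -5, so Re = +3.
A 1:1 salt means the cation carries the equal and opposite charge, 2+.
Cation: ligand charges sum to -3; for the ion to be 2+, Ta = +5.

(acetylacetonato)dichloro(1,10-phenanthroline)tantalum(V) (acetylacetonato)dinitratooxalatorhenate(III)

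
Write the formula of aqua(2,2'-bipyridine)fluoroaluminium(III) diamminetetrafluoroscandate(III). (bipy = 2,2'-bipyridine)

[Al(bipy)F(H2O)][ScF4(NH3)2]2

Cation [Al…]: ligand charges -1, Al(III) ⇒ ion charge 2+.
Anion [Sc…]: ligand charges -4, Sc(III) ⇒ ion charge 1−.
One 2+ cation requires 2 of the 1− anion.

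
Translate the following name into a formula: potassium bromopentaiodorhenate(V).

Ligands: 5 iodo (I, -1), 1 bromo (Br, -1). Ligand charge sum = -6.
Charge balance with potassium (+1) requires 1 complex ion per 1 potassium.

K[ReBrI5]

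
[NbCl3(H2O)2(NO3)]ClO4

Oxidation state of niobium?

1 perchlorate outside the brackets (-1 each) → the complex ion is 1+.
Ligand charges: 2×H2O neutral; 1×NO3 = -1; 3×Cl = -3; sum -4.
Nb + (-4) = 1+ ⇒ Nb is +5.

+5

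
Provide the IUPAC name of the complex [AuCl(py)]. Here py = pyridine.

chloro(pyridine)gold(I)

There is no counter-ion, so the complex is neutral overall.
Ligand charges: 1×pyridine (neutral), 1×chloro (-1 each); total -1. So Au + (-1) = 0, giving Au = +1.
Ligands are named alphabetically: chloro before pyridine.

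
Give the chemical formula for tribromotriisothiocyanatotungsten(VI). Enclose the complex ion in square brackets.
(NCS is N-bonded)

[WBr3(NCS)3]

Ligands: 3 bromo (Br, -1), 3 isothiocyanato (NCS, -1). Ligand charge sum = -6.
With W in oxidation state +6, the complex ion is [W...].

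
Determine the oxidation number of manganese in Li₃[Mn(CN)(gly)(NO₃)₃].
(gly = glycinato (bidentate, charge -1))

3 lithium outside the brackets (+1 each) → the complex ion is 3−.
Ligand charges: 1×CN = -1; 3×NO3 = -3; 1×gly = -1; sum -5.
Mn + (-5) = 3− ⇒ Mn is +2.

+2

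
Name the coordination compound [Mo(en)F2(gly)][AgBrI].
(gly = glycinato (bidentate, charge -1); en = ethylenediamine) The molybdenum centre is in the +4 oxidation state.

(ethylenediamine)difluoro(glycinato)molybdenum(IV) bromoiodoargentate(I)

Both ions are complex: the cation is named first with the plain metal name, the anion second with the -ate form; each ion's ligands are alphabetised independently.
Mo is given as +4; the cation's ligand charges sum to -3, so the complex cation is 1+.
A 1:1 salt means the anion carries the equal and opposite charge, 1−.
Anion: ligand charges sum to -2; for the ion to be 1−, Ag = +1.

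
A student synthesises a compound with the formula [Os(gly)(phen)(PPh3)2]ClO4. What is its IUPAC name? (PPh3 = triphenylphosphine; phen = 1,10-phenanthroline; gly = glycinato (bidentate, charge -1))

(glycinato)(1,10-phenanthroline)bis(triphenylphosphine)osmium(II) perchlorate

The 1 perchlorate counter-ion carries a total charge of -1, so each complex ion is 1+.
Ligand charges: 2×triphenylphosphine (neutral), 1×1,10-phenanthroline (neutral), 1×glycinato (-1 each); total -1. So Os + (-1) = 1+, giving Os = +2.
Ligands are named alphabetically: glycinato before phenanthroline before triphenylphosphine.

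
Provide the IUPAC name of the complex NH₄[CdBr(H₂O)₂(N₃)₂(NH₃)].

ammonium amminediaquadiazidobromocadmate(II)

The 1 ammonium counter-ion carries a total charge of +1, so each complex ion is 1−.
Ligand charges: 2×azido (-1 each), 1×ammine (neutral), 1×bromo (-1 each), 2×aqua (neutral); total -3. So Cd + (-3) = 1−, giving Cd = +2.
Ligands are named alphabetically: ammine before aqua before azido before bromo.
The complex ion is anionic, so cadmium takes the -ate form cadmate(II).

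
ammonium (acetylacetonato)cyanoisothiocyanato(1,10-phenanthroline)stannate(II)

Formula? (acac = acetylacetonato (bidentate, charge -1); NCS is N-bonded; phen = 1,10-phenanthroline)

Ligands: 1 cyano (CN, -1), 1 acetylacetonato (acac, -1), 1 isothiocyanato (NCS, -1), 1 1,10-phenanthroline (phen, neutral). Ligand charge sum = -3.
Charge balance with ammonium (+1) requires 1 complex ion per 1 ammonium.

NH4[Sn(acac)(CN)(NCS)(phen)]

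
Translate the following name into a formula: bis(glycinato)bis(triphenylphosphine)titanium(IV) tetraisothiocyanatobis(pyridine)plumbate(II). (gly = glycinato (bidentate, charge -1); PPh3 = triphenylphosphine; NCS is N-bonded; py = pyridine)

Cation [Ti…]: ligand charges -2, Ti(IV) ⇒ ion charge 2+.
Anion [Pb…]: ligand charges -4, Pb(II) ⇒ ion charge 2−.
One 2+ cation balances one 2− anion.

[Ti(gly)2(PPh3)2][Pb(NCS)4(py)2]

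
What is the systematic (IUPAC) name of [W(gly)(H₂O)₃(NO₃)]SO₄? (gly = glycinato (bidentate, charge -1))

The 1 sulfate counter-ion carries a total charge of -2, so each complex ion is 2+.
Ligand charges: 1×nitrato (-1 each), 3×aqua (neutral), 1×glycinato (-1 each); total -2. So W + (-2) = 2+, giving W = +4.
Ligands are named alphabetically: aqua before glycinato before nitrato.

triaqua(glycinato)nitratotungsten(IV) sulfate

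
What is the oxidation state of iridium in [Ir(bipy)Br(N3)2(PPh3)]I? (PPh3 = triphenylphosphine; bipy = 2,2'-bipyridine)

+4

1 iodide outside the brackets (-1 each) → the complex ion is 1+.
Ligand charges: 1×Br = -1; 1×PPh3 neutral; 2×N3 = -2; 1×bipy neutral; sum -3.
Ir + (-3) = 1+ ⇒ Ir is +4.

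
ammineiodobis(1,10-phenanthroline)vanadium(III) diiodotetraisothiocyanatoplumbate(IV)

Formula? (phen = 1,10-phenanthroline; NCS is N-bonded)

[VI(NH3)(phen)2][PbI2(NCS)4]

Cation [V…]: ligand charges -1, V(III) ⇒ ion charge 2+.
Anion [Pb…]: ligand charges -6, Pb(IV) ⇒ ion charge 2−.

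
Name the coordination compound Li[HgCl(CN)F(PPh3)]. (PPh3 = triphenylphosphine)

lithium chlorocyanofluoro(triphenylphosphine)mercurate(II)

The 1 lithium counter-ion carries a total charge of +1, so each complex ion is 1−.
Ligand charges: 1×fluoro (-1 each), 1×triphenylphosphine (neutral), 1×cyano (-1 each), 1×chloro (-1 each); total -3. So Hg + (-3) = 1−, giving Hg = +2.
Ligands are named alphabetically: chloro before cyano before fluoro before triphenylphosphine.
The complex ion is anionic, so mercury takes the -ate form mercurate(II).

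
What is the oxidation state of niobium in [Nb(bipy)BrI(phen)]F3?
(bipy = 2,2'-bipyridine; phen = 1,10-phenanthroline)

3 fluoride outside the brackets (-1 each) → the complex ion is 3+.
Ligand charges: 1×Br = -1; 1×bipy neutral; 1×phen neutral; 1×I = -1; sum -2.
Nb + (-2) = 3+ ⇒ Nb is +5.

+5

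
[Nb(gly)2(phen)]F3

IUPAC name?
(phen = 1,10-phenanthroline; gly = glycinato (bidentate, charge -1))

bis(glycinato)(1,10-phenanthroline)niobium(V) fluoride

The 3 fluoride counter-ions carry a total charge of -3, so each complex ion is 3+.
Ligand charges: 1×1,10-phenanthroline (neutral), 2×glycinato (-1 each); total -2. So Nb + (-2) = 3+, giving Nb = +5.
Ligands are named alphabetically: glycinato before phenanthroline.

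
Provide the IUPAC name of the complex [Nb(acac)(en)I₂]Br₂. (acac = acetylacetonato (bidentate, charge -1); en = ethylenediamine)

The 2 bromide counter-ions carry a total charge of -2, so each complex ion is 2+.
Ligand charges: 2×iodo (-1 each), 1×acetylacetonato (-1 each), 1×ethylenediamine (neutral); total -3. So Nb + (-3) = 2+, giving Nb = +5.
Ligands are named alphabetically: acetylacetonato before ethylenediamine before iodo.

(acetylacetonato)(ethylenediamine)diiodoniobium(V) bromide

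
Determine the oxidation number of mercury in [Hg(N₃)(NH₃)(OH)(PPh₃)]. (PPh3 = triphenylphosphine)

+2

No counter-ion: the bracketed complex is neutral.
Ligand charges: 1×PPh3 neutral; 1×N3 = -1; 1×NH3 neutral; 1×OH = -1; sum -2.
Hg + (-2) = 0 ⇒ Hg is +2.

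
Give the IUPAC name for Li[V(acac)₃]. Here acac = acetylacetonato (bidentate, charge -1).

lithium tris(acetylacetonato)vanadate(II)

The 1 lithium counter-ion carries a total charge of +1, so each complex ion is 1−.
Ligand charges: 3×acetylacetonato (-1 each); total -3. So V + (-3) = 1−, giving V = +2.
The complex ion is anionic, so vanadium takes the -ate form vanadate(II).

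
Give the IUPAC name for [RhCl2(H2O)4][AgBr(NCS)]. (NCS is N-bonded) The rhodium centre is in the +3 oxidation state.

tetraaquadichlororhodium(III) bromoisothiocyanatoargentate(I)

Rh is given as +3; the cation's ligand charges sum to -2, so the complex cation is 1+.
A 1:1 salt means the anion carries the equal and opposite charge, 1−.
Anion: ligand charges sum to -2; for the ion to be 1−, Ag = +1.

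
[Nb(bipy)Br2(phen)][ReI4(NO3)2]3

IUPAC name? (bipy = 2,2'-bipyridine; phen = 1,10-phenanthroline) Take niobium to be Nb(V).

(2,2'-bipyridine)dibromo(1,10-phenanthroline)niobium(V) tetraiododinitratorhenate(V)

Nb is given as +5; the cation's ligand charges sum to -2, so the complex cation is 3+.
With 3 anions per cation, each anion must be 3/3 = 1−.
Anion: ligand charges sum to -6; for the ion to be 1−, Re = +5.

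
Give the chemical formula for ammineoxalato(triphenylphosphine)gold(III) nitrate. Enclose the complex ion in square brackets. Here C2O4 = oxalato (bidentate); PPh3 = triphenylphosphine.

Ligands: 1 oxalato (C2O4, -2), 1 ammine (NH3, neutral), 1 triphenylphosphine (PPh3, neutral). Ligand charge sum = -2.
With Au in oxidation state +3, the complex ion is [Au...]^1+.
Charge balance with nitrate (-1) requires 1 complex ion per 1 nitrate.

[Au(C2O4)(NH3)(PPh3)]NO3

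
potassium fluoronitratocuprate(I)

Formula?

Ligands: 1 fluoro (F, -1), 1 nitrato (NO3, -1). Ligand charge sum = -2.
With Cu in oxidation state +1, the complex ion is [Cu...]^1−.
Charge balance with potassium (+1) requires 1 complex ion per 1 potassium.

K[CuF(NO3)]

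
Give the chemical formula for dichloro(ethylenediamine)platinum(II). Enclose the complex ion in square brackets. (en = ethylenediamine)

[PtCl2(en)]

Ligands: 2 chloro (Cl, -1), 1 ethylenediamine (en, neutral). Ligand charge sum = -2.
With Pt in oxidation state +2, the complex ion is [Pt...].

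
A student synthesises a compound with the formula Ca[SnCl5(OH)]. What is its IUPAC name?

The 1 calcium counter-ion carries a total charge of +2, so each complex ion is 2−.
Ligand charges: 5×chloro (-1 each), 1×hydroxo (-1 each); total -6. So Sn + (-6) = 2−, giving Sn = +4.
The complex ion is anionic, so tin takes the -ate form stannate(IV).

calcium pentachlorohydroxostannate(IV)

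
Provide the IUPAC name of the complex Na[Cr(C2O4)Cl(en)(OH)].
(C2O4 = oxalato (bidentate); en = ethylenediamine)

sodium chloro(ethylenediamine)hydroxooxalatochromate(III)

The 1 sodium counter-ion carries a total charge of +1, so each complex ion is 1−.
Ligand charges: 1×hydroxo (-1 each), 1×chloro (-1 each), 1×oxalato (-2 each), 1×ethylenediamine (neutral); total -4. So Cr + (-4) = 1−, giving Cr = +3.
The complex ion is anionic, so chromium takes the -ate form chromate(III).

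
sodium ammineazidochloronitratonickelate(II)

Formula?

Ligands: 1 chloro (Cl, -1), 1 nitrato (NO3, -1), 1 ammine (NH3, neutral), 1 azido (N3, -1). Ligand charge sum = -3.
Charge balance with sodium (+1) requires 1 complex ion per 1 sodium.

Na[NiCl(N3)(NH3)(NO3)]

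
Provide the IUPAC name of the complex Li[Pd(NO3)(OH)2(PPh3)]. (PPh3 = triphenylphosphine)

The 1 lithium counter-ion carries a total charge of +1, so each complex ion is 1−.
Ligand charges: 2×hydroxo (-1 each), 1×triphenylphosphine (neutral), 1×nitrato (-1 each); total -3. So Pd + (-3) = 1−, giving Pd = +2.
Ligands are named alphabetically: hydroxo before nitrato before triphenylphosphine.
The complex ion is anionic, so palladium takes the -ate form palladate(II).

lithium dihydroxonitrato(triphenylphosphine)palladate(II)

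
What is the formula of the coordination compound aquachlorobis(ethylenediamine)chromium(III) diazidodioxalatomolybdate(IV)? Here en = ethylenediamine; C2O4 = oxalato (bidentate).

[CrCl(en)2(H2O)][Mo(C2O4)2(N3)2]

Cation [Cr…]: ligand charges -1, Cr(III) ⇒ ion charge 2+.
Anion [Mo…]: ligand charges -6, Mo(IV) ⇒ ion charge 2−.
One 2+ cation balances one 2− anion.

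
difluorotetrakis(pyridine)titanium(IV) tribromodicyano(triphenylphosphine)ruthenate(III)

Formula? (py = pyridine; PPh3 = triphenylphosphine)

[TiF2(py)4][RuBr3(CN)2(PPh3)]

Cation [Ti…]: ligand charges -2, Ti(IV) ⇒ ion charge 2+.
Anion [Ru…]: ligand charges -5, Ru(III) ⇒ ion charge 2−.
One 2+ cation balances one 2− anion.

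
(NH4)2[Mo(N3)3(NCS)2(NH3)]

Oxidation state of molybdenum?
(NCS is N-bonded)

+3

2 ammonium outside the brackets (+1 each) → the complex ion is 2−.
Ligand charges: 1×NH3 neutral; 2×NCS = -2; 3×N3 = -3; sum -5.
Mo + (-5) = 2− ⇒ Mo is +3.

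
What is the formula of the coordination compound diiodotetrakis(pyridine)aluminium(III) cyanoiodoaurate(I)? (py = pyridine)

[AlI2(py)4][Au(CN)I]

Cation [Al…]: ligand charges -2, Al(III) ⇒ ion charge 1+.
Anion [Au…]: ligand charges -2, Au(I) ⇒ ion charge 1−.
One 1+ cation balances one 1− anion.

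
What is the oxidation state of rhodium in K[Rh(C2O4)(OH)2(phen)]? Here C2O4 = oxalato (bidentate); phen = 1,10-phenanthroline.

1 potassium outside the brackets (+1 each) → the complex ion is 1−.
Ligand charges: 2×OH = -2; 1×C2O4 = -2; 1×phen neutral; sum -4.
Rh + (-4) = 1− ⇒ Rh is +3.

+3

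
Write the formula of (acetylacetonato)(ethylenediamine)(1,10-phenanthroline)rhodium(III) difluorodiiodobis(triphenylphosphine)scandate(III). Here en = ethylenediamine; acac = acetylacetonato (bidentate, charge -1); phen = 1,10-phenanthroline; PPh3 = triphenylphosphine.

[Rh(acac)(en)(phen)][ScF2I2(PPh3)2]2

Cation [Rh…]: ligand charges -1, Rh(III) ⇒ ion charge 2+.
Anion [Sc…]: ligand charges -4, Sc(III) ⇒ ion charge 1−.
One 2+ cation requires 2 of the 1− anion.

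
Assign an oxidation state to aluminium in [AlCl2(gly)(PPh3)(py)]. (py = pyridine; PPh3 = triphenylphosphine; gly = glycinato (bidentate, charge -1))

No counter-ion: the bracketed complex is neutral.
Ligand charges: 1×py neutral; 2×Cl = -2; 1×PPh3 neutral; 1×gly = -1; sum -3.
Al + (-3) = 0 ⇒ Al is +3.

+3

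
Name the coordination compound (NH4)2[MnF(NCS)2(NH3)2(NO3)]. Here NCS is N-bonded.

ammonium diamminefluorodiisothiocyanatonitratomanganate(II)

The 2 ammonium counter-ions carry a total charge of +2, so each complex ion is 2−.
Ligand charges: 2×isothiocyanato (-1 each), 1×fluoro (-1 each), 2×ammine (neutral), 1×nitrato (-1 each); total -4. So Mn + (-4) = 2−, giving Mn = +2.
The complex ion is anionic, so manganese takes the -ate form manganate(II).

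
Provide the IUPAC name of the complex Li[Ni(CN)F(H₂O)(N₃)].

The 1 lithium counter-ion carries a total charge of +1, so each complex ion is 1−.
Ligand charges: 1×azido (-1 each), 1×aqua (neutral), 1×fluoro (-1 each), 1×cyano (-1 each); total -3. So Ni + (-3) = 1−, giving Ni = +2.
Ligands are named alphabetically: aqua before azido before cyano before fluoro.
The complex ion is anionic, so nickel takes the -ate form nickelate(II).

lithium aquaazidocyanofluoronickelate(II)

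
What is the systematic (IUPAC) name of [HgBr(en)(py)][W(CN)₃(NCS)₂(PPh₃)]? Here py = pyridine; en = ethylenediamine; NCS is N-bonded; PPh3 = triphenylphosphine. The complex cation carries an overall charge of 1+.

bromo(ethylenediamine)(pyridine)mercury(II) tricyanodiisothiocyanato(triphenylphosphine)tungstate(IV)

The complex cation is given as 1+; its ligand charges sum to -1, so Hg = +2.
A 1:1 salt means the anion carries the equal and opposite charge, 1−.
Anion: ligand charges sum to -5; for the ion to be 1−, W = +4.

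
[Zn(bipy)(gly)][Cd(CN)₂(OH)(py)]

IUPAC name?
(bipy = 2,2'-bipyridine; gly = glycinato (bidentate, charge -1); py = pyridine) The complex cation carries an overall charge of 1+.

The complex cation is given as 1+; its ligand charges sum to -1, so Zn = +2.
A 1:1 salt means the anion carries the equal and opposite charge, 1−.
Anion: ligand charges sum to -3; for the ion to be 1−, Cd = +2.

(2,2'-bipyridine)(glycinato)zinc(II) dicyanohydroxo(pyridine)cadmate(II)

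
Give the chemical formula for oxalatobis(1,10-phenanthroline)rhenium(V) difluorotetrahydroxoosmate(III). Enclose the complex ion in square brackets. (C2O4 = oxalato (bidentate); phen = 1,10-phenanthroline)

Cation [Re…]: ligand charges -2, Re(V) ⇒ ion charge 3+.
Anion [Os…]: ligand charges -6, Os(III) ⇒ ion charge 3−.

[Re(C2O4)(phen)2][OsF2(OH)4]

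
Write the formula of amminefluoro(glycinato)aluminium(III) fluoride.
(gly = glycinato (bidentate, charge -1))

Ligands: 1 ammine (NH3, neutral), 1 glycinato (gly, -1), 1 fluoro (F, -1). Ligand charge sum = -2.
With Al in oxidation state +3, the complex ion is [Al...]^1+.
Charge balance with fluoride (-1) requires 1 complex ion per 1 fluoride.

[AlF(gly)(NH3)]F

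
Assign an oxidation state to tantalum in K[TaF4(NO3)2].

+5

1 potassium outside the brackets (+1 each) → the complex ion is 1−.
Ligand charges: 4×F = -4; 2×NO3 = -2; sum -6.
Ta + (-6) = 1− ⇒ Ta is +5.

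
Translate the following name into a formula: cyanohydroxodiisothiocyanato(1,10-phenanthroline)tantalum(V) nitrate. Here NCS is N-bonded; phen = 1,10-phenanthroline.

[Ta(CN)(NCS)2(OH)(phen)]NO3

Ligands: 2 isothiocyanato (NCS, -1), 1 1,10-phenanthroline (phen, neutral), 1 hydroxo (OH, -1), 1 cyano (CN, -1). Ligand charge sum = -4.
Charge balance with nitrate (-1) requires 1 complex ion per 1 nitrate.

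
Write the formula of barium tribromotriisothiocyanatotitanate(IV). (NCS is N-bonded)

Ligands: 3 isothiocyanato (NCS, -1), 3 bromo (Br, -1). Ligand charge sum = -6.
With Ti in oxidation state +4, the complex ion is [Ti...]^2−.
Charge balance with barium (+2) requires 1 complex ion per 1 barium.

Ba[TiBr3(NCS)3]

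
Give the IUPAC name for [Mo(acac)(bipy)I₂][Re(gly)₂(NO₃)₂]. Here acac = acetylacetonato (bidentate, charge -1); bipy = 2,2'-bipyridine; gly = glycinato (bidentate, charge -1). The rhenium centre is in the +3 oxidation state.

Both ions are complex: the cation is named first with the plain metal name, the anion second with the -ate form; each ion's ligands are alphabetised independently.
Re is given as +3; the anion's ligand charges sum to -4, so the complex anion is 1−.
A 1:1 salt means the cation carries the equal and opposite charge, 1+.
Cation: ligand charges sum to -3; for the ion to be 1+, Mo = +4.

(acetylacetonato)(2,2'-bipyridine)diiodomolybdenum(IV) bis(glycinato)dinitratorhenate(III)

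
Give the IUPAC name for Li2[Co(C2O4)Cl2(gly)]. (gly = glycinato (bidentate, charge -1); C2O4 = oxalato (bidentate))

The 2 lithium counter-ions carry a total charge of +2, so each complex ion is 2−.
Ligand charges: 1×glycinato (-1 each), 1×oxalato (-2 each), 2×chloro (-1 each); total -5. So Co + (-5) = 2−, giving Co = +3.
The complex ion is anionic, so cobalt takes the -ate form cobaltate(III).

lithium dichloro(glycinato)oxalatocobaltate(III)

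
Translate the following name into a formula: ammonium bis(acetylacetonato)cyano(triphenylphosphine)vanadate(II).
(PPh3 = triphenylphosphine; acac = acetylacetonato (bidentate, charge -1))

NH4[V(acac)2(CN)(PPh3)]

Ligands: 1 triphenylphosphine (PPh3, neutral), 1 cyano (CN, -1), 2 acetylacetonato (acac, -1). Ligand charge sum = -3.
With V in oxidation state +2, the complex ion is [V...]^1−.
Charge balance with ammonium (+1) requires 1 complex ion per 1 ammonium.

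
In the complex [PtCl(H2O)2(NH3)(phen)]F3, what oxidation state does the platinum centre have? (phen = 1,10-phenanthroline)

3 fluoride outside the brackets (-1 each) → the complex ion is 3+.
Ligand charges: 2×H2O neutral; 1×phen neutral; 1×Cl = -1; 1×NH3 neutral; sum -1.
Pt + (-1) = 3+ ⇒ Pt is +4.

+4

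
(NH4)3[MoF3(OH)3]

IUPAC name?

ammonium trifluorotrihydroxomolybdate(III)

The 3 ammonium counter-ions carry a total charge of +3, so each complex ion is 3−.
Ligand charges: 3×hydroxo (-1 each), 3×fluoro (-1 each); total -6. So Mo + (-6) = 3−, giving Mo = +3.
The complex ion is anionic, so molybdenum takes the -ate form molybdate(III).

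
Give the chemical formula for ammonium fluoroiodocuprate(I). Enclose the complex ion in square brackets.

NH4[CuFI]

Ligands: 1 iodo (I, -1), 1 fluoro (F, -1). Ligand charge sum = -2.
Charge balance with ammonium (+1) requires 1 complex ion per 1 ammonium.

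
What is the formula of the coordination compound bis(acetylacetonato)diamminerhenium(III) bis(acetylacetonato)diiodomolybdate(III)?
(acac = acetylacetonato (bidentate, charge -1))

[Re(acac)2(NH3)2][Mo(acac)2I2]

Cation [Re…]: ligand charges -2, Re(III) ⇒ ion charge 1+.
Anion [Mo…]: ligand charges -4, Mo(III) ⇒ ion charge 1−.
One 1+ cation balances one 1− anion.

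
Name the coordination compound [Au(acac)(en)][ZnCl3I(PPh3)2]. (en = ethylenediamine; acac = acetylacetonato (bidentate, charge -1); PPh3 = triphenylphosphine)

Both ions are complex: the cation is named first with the plain metal name, the anion second with the -ate form; each ion's ligands are alphabetised independently.
Zinc is always +2 in its complexes; the anion's ligand charges sum to -4, so the complex anion is 2−.
A 1:1 salt means the cation carries the equal and opposite charge, 2+.
Cation: ligand charges sum to -1; for the ion to be 2+, Au = +3.

(acetylacetonato)(ethylenediamine)gold(III) trichloroiodobis(triphenylphosphine)zincate(II)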